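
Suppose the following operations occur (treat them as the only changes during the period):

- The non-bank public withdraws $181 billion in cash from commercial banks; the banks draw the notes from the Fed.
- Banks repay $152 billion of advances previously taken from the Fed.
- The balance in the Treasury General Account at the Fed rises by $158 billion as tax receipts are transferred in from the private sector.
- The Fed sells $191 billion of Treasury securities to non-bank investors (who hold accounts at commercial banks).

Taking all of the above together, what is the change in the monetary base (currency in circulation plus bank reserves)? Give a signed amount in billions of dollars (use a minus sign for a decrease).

Fed balance sheet:
  Assets:      Securities −$191B, Loans to banks −$152B
  Liabilities: Bank reserves −$682B, Currency in circulation +$181B, Government deposits +$158B
Monetary base = currency + reserves: +$181B + (−$682B) = -$501 billion.

-$501 billion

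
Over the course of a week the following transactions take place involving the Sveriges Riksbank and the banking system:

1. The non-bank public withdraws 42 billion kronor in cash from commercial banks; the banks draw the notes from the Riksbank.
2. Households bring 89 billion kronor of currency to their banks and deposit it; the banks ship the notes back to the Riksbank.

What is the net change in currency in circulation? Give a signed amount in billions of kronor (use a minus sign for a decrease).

-47 billion

Riksbank balance sheet:
  Assets:      no change
  Liabilities: Bank reserves +47B, Currency in circulation −47B
So the change in currency in circulation is -47 billion.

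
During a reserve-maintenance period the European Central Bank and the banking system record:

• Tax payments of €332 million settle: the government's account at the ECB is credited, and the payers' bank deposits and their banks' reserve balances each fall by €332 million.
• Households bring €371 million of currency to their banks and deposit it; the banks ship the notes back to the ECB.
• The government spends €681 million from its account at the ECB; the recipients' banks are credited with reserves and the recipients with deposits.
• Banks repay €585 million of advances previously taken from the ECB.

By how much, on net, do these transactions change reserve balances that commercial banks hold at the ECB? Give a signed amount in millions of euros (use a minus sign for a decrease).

+€135 million

ECB balance sheet:
  Assets:      Loans to banks −€585M
  Liabilities: Bank reserves +€135M, Currency in circulation −€371M, Government deposits −€349M
Commercial banking system:
  Assets:      Reserves at CB +€135M
  Liabilities: Checkable deposits +€720M, Borrowings from CB −€585M
So the change in reserve balances that commercial banks hold at the ECB is +€135 million.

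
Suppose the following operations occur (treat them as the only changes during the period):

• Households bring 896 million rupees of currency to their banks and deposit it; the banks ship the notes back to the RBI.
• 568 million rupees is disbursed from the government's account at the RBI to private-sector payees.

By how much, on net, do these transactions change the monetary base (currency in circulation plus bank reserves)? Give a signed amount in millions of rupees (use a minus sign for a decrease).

+568 million

Currency deposit 896 million rupees: just a shift between currency and reserves — both are base money → 0.
Government spending 568 million rupees: a non-base liability converts back to reserves → +568M.
Net: 0 + 568 = +568 million.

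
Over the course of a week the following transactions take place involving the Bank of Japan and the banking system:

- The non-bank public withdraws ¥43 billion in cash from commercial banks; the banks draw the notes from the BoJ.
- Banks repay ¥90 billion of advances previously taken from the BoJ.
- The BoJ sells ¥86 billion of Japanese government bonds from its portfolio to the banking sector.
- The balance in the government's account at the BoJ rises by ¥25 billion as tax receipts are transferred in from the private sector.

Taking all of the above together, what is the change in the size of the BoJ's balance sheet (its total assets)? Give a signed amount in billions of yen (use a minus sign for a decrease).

BoJ balance sheet:
  Assets:      Securities −¥86B, Loans to banks −¥90B
  Liabilities: Bank reserves −¥244B, Currency in circulation +¥43B, Government deposits +¥25B
Change in total BoJ assets = -¥176 billion.

-¥176 billion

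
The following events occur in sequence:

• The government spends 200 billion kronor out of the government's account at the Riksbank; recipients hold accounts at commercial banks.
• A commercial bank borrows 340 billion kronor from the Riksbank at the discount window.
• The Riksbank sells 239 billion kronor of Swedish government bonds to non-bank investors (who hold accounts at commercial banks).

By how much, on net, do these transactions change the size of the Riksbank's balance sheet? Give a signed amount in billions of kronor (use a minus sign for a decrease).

+101 billion

Government spending 200 billion kronor: only the composition of liabilities changes → 0.
Discount-window loan 340 billion kronor: a Riksbank asset is acquired → +340B.
Asset sale (to non-banks) 239 billion kronor: a Riksbank asset is shed → −239B.
Net: 0 + 340 − 239 = +101 billion.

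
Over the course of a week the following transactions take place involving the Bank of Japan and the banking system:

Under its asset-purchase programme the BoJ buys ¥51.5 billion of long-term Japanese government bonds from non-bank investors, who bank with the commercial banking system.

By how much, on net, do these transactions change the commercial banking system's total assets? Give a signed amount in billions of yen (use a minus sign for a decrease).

+¥51.5 billion

Asset purchase (from non-banks) ¥51.5 billion: bank balance sheets expand → +¥51.5B.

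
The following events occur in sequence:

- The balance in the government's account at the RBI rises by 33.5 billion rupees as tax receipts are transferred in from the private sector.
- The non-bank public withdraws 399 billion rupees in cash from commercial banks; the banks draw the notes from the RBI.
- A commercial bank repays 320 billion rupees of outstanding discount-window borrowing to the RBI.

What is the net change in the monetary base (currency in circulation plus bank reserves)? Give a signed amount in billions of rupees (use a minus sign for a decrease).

-353.5 billion

RBI balance sheet:
  Assets:      Loans to banks −320B
  Liabilities: Bank reserves −752.5B, Currency in circulation +399B, Government deposits +33.5B
Commercial banking system:
  Assets:      Reserves at CB −752.5B
  Liabilities: Checkable deposits −432.5B, Borrowings from CB −320B
Monetary base = currency + reserves: +399B + (−752.5B) = -353.5 billion.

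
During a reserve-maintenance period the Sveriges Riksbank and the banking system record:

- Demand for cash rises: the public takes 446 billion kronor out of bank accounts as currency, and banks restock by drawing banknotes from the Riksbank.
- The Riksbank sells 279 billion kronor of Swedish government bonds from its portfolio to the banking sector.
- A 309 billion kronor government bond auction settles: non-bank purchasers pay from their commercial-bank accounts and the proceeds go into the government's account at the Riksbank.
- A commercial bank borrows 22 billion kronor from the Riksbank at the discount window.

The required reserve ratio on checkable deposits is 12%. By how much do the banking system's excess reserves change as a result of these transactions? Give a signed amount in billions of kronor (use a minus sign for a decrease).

-921.4 billion

Currency withdrawal 446 billion kronor: reserves −446B, deposits −446B.
OMO sale (to banks) 279 billion kronor: reserves −279B, deposits 0.
Government account inflow 309 billion kronor: reserves −309B, deposits −309B.
Discount-window loan 22 billion kronor: reserves +22B, deposits 0.
Totals: Δreserves = −1012B, Δdeposits = −755B.
Δrequired reserves = 12% × −755B = −90.6B.
Δexcess reserves = Δreserves − Δrequired = −1012B − (−90.6B) = -921.4 billion.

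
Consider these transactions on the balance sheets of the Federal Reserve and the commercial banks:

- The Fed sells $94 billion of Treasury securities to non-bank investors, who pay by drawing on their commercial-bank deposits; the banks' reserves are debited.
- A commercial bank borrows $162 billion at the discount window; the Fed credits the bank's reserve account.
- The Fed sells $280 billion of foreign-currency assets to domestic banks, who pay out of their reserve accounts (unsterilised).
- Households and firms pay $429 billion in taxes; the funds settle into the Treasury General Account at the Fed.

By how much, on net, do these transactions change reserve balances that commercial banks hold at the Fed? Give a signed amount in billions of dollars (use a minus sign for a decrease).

Asset sale (to non-banks) $94 billion: the non-bank buyers' banks settle from reserves → −$94B.
Discount-window loan $162 billion: the loan is credited to the bank's reserve account → +$162B.
FX sale $280 billion: the buying banks pay out of their reserve balances → −$280B.
Government account inflow $429 billion: funds move from bank reserves into the government account → −$429B.
Net: −94 + 162 − 280 − 429 = -$641 billion.

-$641 billion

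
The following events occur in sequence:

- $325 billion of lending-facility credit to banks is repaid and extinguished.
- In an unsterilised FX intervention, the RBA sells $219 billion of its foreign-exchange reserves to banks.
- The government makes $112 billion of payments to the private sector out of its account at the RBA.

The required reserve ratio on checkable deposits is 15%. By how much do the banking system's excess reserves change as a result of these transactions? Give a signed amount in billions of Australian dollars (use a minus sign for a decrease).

-$448.8 billion

Discount-window repayment $325 billion: reserves −$325B, deposits 0.
FX sale $219 billion: reserves −$219B, deposits 0.
Government spending $112 billion: reserves +$112B, deposits +$112B.
Totals: Δreserves = −$432B, Δdeposits = +$112B.
Δrequired reserves = 15% × +$112B = +$16.8B.
Δexcess reserves = Δreserves − Δrequired = −$432B − (+$16.8B) = -$448.8 billion.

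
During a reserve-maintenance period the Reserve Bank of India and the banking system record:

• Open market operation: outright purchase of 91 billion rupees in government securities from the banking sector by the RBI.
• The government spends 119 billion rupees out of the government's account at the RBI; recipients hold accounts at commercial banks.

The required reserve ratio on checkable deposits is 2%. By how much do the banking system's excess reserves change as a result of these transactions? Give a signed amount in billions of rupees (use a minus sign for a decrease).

OMO purchase (from banks) 91 billion rupees: reserves +91B, deposits 0.
Government spending 119 billion rupees: reserves +119B, deposits +119B.
Totals: Δreserves = +210B, Δdeposits = +119B.
Δrequired reserves = 2% × +119B = +2.38B.
Δexcess reserves = Δreserves − Δrequired = +210B − (+2.38B) = +207.62 billion.

+207.62 billion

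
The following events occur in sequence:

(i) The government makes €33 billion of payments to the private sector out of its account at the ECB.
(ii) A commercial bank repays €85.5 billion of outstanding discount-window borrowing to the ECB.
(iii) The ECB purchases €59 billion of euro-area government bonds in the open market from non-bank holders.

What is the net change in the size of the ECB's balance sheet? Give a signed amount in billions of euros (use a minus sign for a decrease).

Government spending €33 billion: only the composition of liabilities changes → 0.
Discount-window repayment €85.5 billion: an ECB asset is shed → −€85.5B.
Asset purchase (from non-banks) €59 billion: an ECB asset is acquired → +€59B.
Net: 0 − 85.5 + 59 = -€26.5 billion.

-€26.5 billion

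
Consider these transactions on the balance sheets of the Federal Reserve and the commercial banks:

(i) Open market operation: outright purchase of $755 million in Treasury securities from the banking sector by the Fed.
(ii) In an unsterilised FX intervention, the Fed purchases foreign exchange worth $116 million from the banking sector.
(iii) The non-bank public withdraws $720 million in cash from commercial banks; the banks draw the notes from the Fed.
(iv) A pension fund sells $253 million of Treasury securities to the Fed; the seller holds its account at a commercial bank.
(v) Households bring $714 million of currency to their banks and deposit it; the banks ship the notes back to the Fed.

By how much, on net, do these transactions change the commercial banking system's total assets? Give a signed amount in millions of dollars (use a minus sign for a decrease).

OMO purchase (from banks) $755 million: just an asset swap on bank balance sheets → 0.
FX purchase $116 million: just an asset swap on bank balance sheets → 0.
Currency withdrawal $720 million: bank balance sheets shrink → −$720M.
Asset purchase (from non-banks) $253 million: bank balance sheets expand → +$253M.
Currency deposit $714 million: bank balance sheets expand → +$714M.
Net: 0 + 0 − 720 + 253 + 714 = +$247 million.

+$247 million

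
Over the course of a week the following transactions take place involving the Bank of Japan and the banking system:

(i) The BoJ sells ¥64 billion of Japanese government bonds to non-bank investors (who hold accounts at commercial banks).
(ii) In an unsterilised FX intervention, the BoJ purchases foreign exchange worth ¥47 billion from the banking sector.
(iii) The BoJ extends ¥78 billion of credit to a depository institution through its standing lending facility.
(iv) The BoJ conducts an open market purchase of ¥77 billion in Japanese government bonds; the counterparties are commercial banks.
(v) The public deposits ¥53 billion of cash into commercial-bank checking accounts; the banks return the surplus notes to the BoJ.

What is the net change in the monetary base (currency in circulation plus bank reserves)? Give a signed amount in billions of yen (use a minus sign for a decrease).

Asset sale (to non-banks) ¥64 billion: BoJ balance sheet contracts → −¥64B.
FX purchase ¥47 billion: BoJ balance sheet expands → +¥47B.
Discount-window loan ¥78 billion: BoJ balance sheet expands → +¥78B.
OMO purchase (from banks) ¥77 billion: BoJ balance sheet expands → +¥77B.
Currency deposit ¥53 billion: just a shift between currency and reserves — both are base money → 0.
Net: −64 + 47 + 78 + 77 + 0 = +¥138 billion.

+¥138 billion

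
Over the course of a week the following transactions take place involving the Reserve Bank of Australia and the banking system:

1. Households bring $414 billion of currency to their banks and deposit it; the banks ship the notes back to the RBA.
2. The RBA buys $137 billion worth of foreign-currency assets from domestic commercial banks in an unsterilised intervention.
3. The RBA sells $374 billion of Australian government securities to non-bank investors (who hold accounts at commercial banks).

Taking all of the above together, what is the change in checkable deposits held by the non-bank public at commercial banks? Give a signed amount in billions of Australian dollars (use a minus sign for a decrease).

+$40 billion

Currency deposit $414 billion: non-bank counterparties' bank balances rise → +$414B.
FX purchase $137 billion: the counterparty is a bank, so public deposits are unchanged → 0.
Asset sale (to non-banks) $374 billion: non-bank counterparties' bank balances fall → −$374B.
Net: 414 + 0 − 374 = +$40 billion.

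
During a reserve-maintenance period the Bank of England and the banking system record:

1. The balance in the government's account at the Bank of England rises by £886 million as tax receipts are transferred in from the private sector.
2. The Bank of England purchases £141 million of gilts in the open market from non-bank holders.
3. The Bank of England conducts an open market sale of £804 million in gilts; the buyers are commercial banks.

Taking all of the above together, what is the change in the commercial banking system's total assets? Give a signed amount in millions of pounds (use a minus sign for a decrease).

Bank of England balance sheet:
  Assets:      Securities −£663M
  Liabilities: Bank reserves −£1549M, Government deposits +£886M
Commercial banking system:
  Assets:      Reserves at CB −£1549M, Securities +£804M
  Liabilities: Checkable deposits −£745M
Change in total bank assets = -£745 million.

-£745 million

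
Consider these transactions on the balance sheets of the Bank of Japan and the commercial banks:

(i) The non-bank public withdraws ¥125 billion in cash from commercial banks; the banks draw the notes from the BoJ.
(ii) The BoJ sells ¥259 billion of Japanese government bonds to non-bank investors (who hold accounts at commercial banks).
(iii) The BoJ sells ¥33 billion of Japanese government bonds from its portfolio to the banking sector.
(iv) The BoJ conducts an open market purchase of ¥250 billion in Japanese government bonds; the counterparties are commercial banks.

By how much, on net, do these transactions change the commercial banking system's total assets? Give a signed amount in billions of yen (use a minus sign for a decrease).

BoJ balance sheet:
  Assets:      Securities −¥42B
  Liabilities: Bank reserves −¥167B, Currency in circulation +¥125B
Commercial banking system:
  Assets:      Reserves at CB −¥167B, Securities −¥217B
  Liabilities: Checkable deposits −¥384B
Change in total bank assets = -¥384 billion.

-¥384 billion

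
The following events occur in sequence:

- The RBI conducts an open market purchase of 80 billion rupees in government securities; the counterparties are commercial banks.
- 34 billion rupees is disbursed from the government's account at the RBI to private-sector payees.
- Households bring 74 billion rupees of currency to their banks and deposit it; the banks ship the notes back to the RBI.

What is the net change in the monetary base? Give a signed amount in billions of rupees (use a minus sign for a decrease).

+114 billion

OMO purchase (from banks) 80 billion rupees: RBI balance sheet expands → +80B.
Government spending 34 billion rupees: a non-base liability converts back to reserves → +34B.
Currency deposit 74 billion rupees: just a shift between currency and reserves — both are base money → 0.
Net: 80 + 34 + 0 = +114 billion.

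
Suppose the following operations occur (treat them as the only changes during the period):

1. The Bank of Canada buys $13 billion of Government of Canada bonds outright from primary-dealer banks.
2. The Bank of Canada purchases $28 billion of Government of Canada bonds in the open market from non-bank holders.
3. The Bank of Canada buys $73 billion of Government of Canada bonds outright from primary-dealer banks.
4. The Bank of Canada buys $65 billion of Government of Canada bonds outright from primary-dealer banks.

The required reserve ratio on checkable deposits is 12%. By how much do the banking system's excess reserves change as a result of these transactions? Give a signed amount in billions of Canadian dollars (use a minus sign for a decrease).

OMO purchase (from banks) $13 billion: reserves +$13B, deposits 0.
Asset purchase (from non-banks) $28 billion: reserves +$28B, deposits +$28B.
OMO purchase (from banks) $73 billion: reserves +$73B, deposits 0.
OMO purchase (from banks) $65 billion: reserves +$65B, deposits 0.
Totals: Δreserves = +$179B, Δdeposits = +$28B.
Δrequired reserves = 12% × +$28B = +$3.36B.
Δexcess reserves = Δreserves − Δrequired = +$179B − (+$3.36B) = +$175.64 billion.

+$175.64 billion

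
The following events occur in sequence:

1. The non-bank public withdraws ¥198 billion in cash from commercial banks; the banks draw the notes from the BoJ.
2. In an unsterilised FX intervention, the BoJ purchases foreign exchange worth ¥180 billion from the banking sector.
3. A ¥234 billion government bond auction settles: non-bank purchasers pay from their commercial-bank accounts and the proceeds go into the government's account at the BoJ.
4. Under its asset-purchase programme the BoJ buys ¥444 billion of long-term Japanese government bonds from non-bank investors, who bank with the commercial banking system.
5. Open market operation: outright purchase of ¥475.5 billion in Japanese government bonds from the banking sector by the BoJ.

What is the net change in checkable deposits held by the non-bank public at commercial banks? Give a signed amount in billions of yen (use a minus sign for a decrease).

BoJ balance sheet:
  Assets:      Securities +¥919.5B, Foreign assets +¥180B
  Liabilities: Bank reserves +¥667.5B, Currency in circulation +¥198B, Government deposits +¥234B
Commercial banking system:
  Assets:      Reserves at CB +¥667.5B, Securities −¥475.5B, Foreign assets −¥180B
  Liabilities: Checkable deposits +¥12B
So the change in checkable deposits held by the non-bank public at commercial banks is +¥12 billion.

+¥12 billion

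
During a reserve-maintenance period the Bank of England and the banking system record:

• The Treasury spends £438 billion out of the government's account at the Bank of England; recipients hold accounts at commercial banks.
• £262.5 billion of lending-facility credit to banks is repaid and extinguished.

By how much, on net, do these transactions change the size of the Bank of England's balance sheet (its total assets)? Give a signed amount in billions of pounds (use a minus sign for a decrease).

Bank of England balance sheet:
  Assets:      Loans to banks −£262.5B
  Liabilities: Bank reserves +£175.5B, Government deposits −£438B
Change in total Bank of England assets = -£262.5 billion.

-£262.5 billion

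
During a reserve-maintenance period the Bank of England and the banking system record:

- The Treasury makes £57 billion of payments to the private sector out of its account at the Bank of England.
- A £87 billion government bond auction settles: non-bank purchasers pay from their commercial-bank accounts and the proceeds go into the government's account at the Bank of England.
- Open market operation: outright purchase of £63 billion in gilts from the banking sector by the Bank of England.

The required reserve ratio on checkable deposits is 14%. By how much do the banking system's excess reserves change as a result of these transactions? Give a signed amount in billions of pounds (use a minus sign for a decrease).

Government spending £57 billion: reserves +£57B, deposits +£57B.
Government account inflow £87 billion: reserves −£87B, deposits −£87B.
OMO purchase (from banks) £63 billion: reserves +£63B, deposits 0.
Totals: Δreserves = +£33B, Δdeposits = −£30B.
Δrequired reserves = 14% × −£30B = −£4.2B.
Δexcess reserves = Δreserves − Δrequired = +£33B − (−£4.2B) = +£37.2 billion.

+£37.2 billion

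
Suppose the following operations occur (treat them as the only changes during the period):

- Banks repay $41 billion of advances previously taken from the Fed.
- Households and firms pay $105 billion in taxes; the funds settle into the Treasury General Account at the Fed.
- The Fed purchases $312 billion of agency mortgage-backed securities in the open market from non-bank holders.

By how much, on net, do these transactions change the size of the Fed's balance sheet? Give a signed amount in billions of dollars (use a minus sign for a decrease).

+$271 billion

Fed balance sheet:
  Assets:      Securities +$312B, Loans to banks −$41B
  Liabilities: Bank reserves +$166B, Government deposits +$105B
Commercial banking system:
  Assets:      Reserves at CB +$166B
  Liabilities: Checkable deposits +$207B, Borrowings from CB −$41B
Change in total Fed assets = +$271 billion.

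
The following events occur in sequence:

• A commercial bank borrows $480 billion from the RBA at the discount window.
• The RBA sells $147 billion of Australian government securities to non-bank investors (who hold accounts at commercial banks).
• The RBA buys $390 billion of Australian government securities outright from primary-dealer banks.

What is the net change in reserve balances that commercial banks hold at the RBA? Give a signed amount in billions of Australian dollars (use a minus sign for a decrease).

Discount-window loan $480 billion: the loan is credited to the bank's reserve account → +$480B.
Asset sale (to non-banks) $147 billion: the non-bank buyers' banks settle from reserves → −$147B.
OMO purchase (from banks) $390 billion: the RBA pays by crediting reserve accounts → +$390B.
Net: 480 − 147 + 390 = +$723 billion.

+$723 billion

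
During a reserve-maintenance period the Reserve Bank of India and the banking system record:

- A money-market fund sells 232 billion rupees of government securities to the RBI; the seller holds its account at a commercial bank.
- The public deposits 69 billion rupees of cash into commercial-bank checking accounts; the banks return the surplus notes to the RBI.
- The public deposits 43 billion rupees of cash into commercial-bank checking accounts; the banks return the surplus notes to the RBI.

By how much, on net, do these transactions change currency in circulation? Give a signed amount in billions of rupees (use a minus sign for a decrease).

Asset purchase (from non-banks) 232 billion rupees: no currency enters or leaves circulation → 0.
Currency deposit 69 billion rupees: notes return to the central bank → −69B.
Currency deposit 43 billion rupees: notes return to the central bank → −43B.
Net: 0 − 69 − 43 = -112 billion.

-112 billion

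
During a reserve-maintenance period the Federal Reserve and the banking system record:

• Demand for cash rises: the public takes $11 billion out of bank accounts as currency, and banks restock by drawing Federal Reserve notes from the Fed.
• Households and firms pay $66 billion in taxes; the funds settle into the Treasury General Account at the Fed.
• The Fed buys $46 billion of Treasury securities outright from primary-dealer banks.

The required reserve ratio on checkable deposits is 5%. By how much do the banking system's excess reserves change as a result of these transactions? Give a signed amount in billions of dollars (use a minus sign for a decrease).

-$27.15 billion

Currency withdrawal $11 billion: reserves −$11B, deposits −$11B.
Government account inflow $66 billion: reserves −$66B, deposits −$66B.
OMO purchase (from banks) $46 billion: reserves +$46B, deposits 0.
Totals: Δreserves = −$31B, Δdeposits = −$77B.
Δrequired reserves = 5% × −$77B = −$3.85B.
Δexcess reserves = Δreserves − Δrequired = −$31B − (−$3.85B) = -$27.15 billion.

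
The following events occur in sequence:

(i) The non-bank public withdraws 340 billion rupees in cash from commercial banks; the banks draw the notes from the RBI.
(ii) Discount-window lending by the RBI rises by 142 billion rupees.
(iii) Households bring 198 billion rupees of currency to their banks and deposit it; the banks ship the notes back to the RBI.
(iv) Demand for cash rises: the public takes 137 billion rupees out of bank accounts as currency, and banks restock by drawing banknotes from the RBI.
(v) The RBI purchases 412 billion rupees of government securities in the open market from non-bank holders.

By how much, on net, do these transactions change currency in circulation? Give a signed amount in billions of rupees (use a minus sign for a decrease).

+279 billion

RBI balance sheet:
  Assets:      Securities +412B, Loans to banks +142B
  Liabilities: Bank reserves +275B, Currency in circulation +279B
Commercial banking system:
  Assets:      Reserves at CB +275B
  Liabilities: Checkable deposits +133B, Borrowings from CB +142B
So the change in currency in circulation is +279 billion.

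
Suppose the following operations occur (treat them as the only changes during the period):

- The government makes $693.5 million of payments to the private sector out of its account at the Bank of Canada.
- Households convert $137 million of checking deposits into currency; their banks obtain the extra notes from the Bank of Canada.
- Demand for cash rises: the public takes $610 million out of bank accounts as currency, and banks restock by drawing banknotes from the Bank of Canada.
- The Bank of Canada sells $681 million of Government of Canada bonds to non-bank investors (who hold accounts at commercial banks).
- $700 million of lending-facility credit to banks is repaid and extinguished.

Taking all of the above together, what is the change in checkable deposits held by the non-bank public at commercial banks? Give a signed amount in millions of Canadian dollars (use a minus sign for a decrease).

Government spending $693.5 million: non-bank counterparties' bank balances rise → +$693.5M.
Currency withdrawal $137 million: non-bank counterparties' bank balances fall → −$137M.
Currency withdrawal $610 million: non-bank counterparties' bank balances fall → −$610M.
Asset sale (to non-banks) $681 million: non-bank counterparties' bank balances fall → −$681M.
Discount-window repayment $700 million: the counterparty is a bank, so public deposits are unchanged → 0.
Net: 693.5 − 137 − 610 − 681 + 0 = -$734.5 million.

-$734.5 million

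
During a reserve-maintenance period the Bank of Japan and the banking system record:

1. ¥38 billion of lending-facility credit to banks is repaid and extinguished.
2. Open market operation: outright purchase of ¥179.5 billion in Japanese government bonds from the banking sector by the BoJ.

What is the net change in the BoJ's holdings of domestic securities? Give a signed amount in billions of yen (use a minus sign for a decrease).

+¥179.5 billion

Discount-window repayment ¥38 billion: the BoJ's securities portfolio is untouched → 0.
OMO purchase (from banks) ¥179.5 billion: securities added to the BoJ's portfolio → +¥179.5B.
Net: 0 + 179.5 = +¥179.5 billion.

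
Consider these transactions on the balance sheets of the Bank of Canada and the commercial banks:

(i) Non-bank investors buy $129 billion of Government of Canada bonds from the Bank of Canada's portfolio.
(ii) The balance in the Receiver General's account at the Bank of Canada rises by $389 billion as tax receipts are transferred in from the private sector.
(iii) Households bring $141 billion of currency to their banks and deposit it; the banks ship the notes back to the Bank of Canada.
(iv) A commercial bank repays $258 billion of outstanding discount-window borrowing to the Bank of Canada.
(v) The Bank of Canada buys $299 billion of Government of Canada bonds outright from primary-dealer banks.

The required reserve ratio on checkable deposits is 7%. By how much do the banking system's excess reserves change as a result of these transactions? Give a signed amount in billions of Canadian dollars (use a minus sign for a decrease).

-$309.61 billion

Asset sale (to non-banks) $129 billion: reserves −$129B, deposits −$129B.
Government account inflow $389 billion: reserves −$389B, deposits −$389B.
Currency deposit $141 billion: reserves +$141B, deposits +$141B.
Discount-window repayment $258 billion: reserves −$258B, deposits 0.
OMO purchase (from banks) $299 billion: reserves +$299B, deposits 0.
Totals: Δreserves = −$336B, Δdeposits = −$377B.
Δrequired reserves = 7% × −$377B = −$26.39B.
Δexcess reserves = Δreserves − Δrequired = −$336B − (−$26.39B) = -$309.61 billion.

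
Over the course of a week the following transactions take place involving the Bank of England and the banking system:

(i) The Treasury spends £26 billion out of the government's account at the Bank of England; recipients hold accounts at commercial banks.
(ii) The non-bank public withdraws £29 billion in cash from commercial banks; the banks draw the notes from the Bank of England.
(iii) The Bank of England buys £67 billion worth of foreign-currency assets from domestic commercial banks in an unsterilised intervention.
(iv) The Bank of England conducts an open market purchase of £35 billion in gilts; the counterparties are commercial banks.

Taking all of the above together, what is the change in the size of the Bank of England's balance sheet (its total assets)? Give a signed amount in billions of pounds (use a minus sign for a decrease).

+£102 billion

Government spending £26 billion: only the composition of liabilities changes → 0.
Currency withdrawal £29 billion: only the composition of liabilities changes → 0.
FX purchase £67 billion: a Bank of England asset is acquired → +£67B.
OMO purchase (from banks) £35 billion: a Bank of England asset is acquired → +£35B.
Net: 0 + 0 + 67 + 35 = +£102 billion.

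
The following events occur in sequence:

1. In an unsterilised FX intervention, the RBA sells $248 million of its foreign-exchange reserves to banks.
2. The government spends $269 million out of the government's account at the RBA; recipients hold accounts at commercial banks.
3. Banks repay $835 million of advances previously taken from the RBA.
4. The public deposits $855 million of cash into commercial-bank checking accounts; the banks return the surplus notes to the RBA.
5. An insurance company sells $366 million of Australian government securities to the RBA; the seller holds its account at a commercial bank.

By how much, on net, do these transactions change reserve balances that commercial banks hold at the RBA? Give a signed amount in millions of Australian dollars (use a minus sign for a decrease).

+$407 million

FX sale $248 million: the buying banks pay out of their reserve balances → −$248M.
Government spending $269 million: government payments flow into bank reserve accounts → +$269M.
Discount-window repayment $835 million: repayment is debited from reserves → −$835M.
Currency deposit $855 million: returned notes are swapped for reserve credit → +$855M.
Asset purchase (from non-banks) $366 million: the RBA pays by crediting reserve accounts → +$366M.
Net: −248 + 269 − 835 + 855 + 366 = +$407 million.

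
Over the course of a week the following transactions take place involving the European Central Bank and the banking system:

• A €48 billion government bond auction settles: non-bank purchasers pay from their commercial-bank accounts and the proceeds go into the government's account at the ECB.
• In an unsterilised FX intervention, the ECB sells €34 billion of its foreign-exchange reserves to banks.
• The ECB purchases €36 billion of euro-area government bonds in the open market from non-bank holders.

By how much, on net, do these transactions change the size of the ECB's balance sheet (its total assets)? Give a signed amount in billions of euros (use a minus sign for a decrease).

ECB balance sheet:
  Assets:      Securities +€36B, Foreign assets −€34B
  Liabilities: Bank reserves −€46B, Government deposits +€48B
Commercial banking system:
  Assets:      Reserves at CB −€46B, Foreign assets +€34B
  Liabilities: Checkable deposits −€12B
Change in total ECB assets = +€2 billion.

+€2 billion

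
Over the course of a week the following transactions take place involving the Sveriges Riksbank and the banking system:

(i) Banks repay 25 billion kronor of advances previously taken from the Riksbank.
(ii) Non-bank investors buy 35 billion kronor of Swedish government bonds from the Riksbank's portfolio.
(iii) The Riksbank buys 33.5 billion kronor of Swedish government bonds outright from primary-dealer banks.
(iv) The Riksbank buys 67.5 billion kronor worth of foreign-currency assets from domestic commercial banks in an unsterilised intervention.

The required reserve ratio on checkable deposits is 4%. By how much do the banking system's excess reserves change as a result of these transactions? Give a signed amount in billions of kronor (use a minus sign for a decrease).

Discount-window repayment 25 billion kronor: reserves −25B, deposits 0.
Asset sale (to non-banks) 35 billion kronor: reserves −35B, deposits −35B.
OMO purchase (from banks) 33.5 billion kronor: reserves +33.5B, deposits 0.
FX purchase 67.5 billion kronor: reserves +67.5B, deposits 0.
Totals: Δreserves = +41B, Δdeposits = −35B.
Δrequired reserves = 4% × −35B = −1.4B.
Δexcess reserves = Δreserves − Δrequired = +41B − (−1.4B) = +42.4 billion.

+42.4 billion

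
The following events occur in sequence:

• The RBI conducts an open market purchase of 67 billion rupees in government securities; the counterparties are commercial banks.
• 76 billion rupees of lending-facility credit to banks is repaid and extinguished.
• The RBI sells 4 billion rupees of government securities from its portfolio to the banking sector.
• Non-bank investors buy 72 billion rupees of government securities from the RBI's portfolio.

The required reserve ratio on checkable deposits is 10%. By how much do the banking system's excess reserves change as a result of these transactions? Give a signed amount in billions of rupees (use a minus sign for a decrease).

OMO purchase (from banks) 67 billion rupees: reserves +67B, deposits 0.
Discount-window repayment 76 billion rupees: reserves −76B, deposits 0.
OMO sale (to banks) 4 billion rupees: reserves −4B, deposits 0.
Asset sale (to non-banks) 72 billion rupees: reserves −72B, deposits −72B.
Totals: Δreserves = −85B, Δdeposits = −72B.
Δrequired reserves = 10% × −72B = −7.2B.
Δexcess reserves = Δreserves − Δrequired = −85B − (−7.2B) = -77.8 billion.

-77.8 billion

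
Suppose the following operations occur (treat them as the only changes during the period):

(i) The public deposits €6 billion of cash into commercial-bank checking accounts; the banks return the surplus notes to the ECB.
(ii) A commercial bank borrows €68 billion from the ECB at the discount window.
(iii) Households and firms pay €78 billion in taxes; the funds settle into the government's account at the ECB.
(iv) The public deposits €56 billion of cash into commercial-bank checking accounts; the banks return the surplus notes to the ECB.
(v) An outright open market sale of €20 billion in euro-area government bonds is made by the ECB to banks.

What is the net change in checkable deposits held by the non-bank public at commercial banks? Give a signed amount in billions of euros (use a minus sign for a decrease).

-€16 billion

Currency deposit €6 billion: non-bank counterparties' bank balances rise → +€6B.
Discount-window loan €68 billion: the counterparty is a bank, so public deposits are unchanged → 0.
Government account inflow €78 billion: non-bank counterparties' bank balances fall → −€78B.
Currency deposit €56 billion: non-bank counterparties' bank balances rise → +€56B.
OMO sale (to banks) €20 billion: the counterparty is a bank, so public deposits are unchanged → 0.
Net: 6 + 0 − 78 + 56 + 0 = -€16 billion.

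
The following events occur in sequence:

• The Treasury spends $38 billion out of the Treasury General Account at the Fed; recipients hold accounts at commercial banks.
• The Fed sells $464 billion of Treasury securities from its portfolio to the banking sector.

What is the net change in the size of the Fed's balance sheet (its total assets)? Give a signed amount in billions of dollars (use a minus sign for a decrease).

-$464 billion

Fed balance sheet:
  Assets:      Securities −$464B
  Liabilities: Bank reserves −$426B, Government deposits −$38B
Commercial banking system:
  Assets:      Reserves at CB −$426B, Securities +$464B
  Liabilities: Checkable deposits +$38B
Change in total Fed assets = -$464 billion.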